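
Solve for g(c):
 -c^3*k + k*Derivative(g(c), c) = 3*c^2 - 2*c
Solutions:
 g(c) = C1 + c^4/4 + c^3/k - c^2/k


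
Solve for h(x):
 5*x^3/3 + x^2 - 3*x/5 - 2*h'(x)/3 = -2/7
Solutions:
 h(x) = C1 + 5*x^4/8 + x^3/2 - 9*x^2/20 + 3*x/7


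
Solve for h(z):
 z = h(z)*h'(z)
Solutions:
 h(z) = -sqrt(C1 + z^2)
 h(z) = sqrt(C1 + z^2)


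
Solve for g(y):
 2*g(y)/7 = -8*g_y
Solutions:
 g(y) = C1*exp(-y/28)


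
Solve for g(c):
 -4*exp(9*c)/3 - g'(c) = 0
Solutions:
 g(c) = C1 - 4*exp(9*c)/27


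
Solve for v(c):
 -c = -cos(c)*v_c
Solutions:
 v(c) = C1 + Integral(c/cos(c), c)


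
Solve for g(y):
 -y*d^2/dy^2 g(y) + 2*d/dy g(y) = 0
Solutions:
 g(y) = C1 + C2*y^3


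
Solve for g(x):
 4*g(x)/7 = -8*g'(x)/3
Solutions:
 g(x) = C1*exp(-3*x/14)


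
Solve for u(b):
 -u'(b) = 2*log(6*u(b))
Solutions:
 Integral(1/(log(_y) + log(6)), (_y, u(b)))/2 = C1 - b


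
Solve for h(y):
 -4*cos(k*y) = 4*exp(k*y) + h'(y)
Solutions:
 h(y) = C1 - 4*exp(k*y)/k - 4*sin(k*y)/k


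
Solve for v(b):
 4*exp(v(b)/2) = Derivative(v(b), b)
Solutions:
 v(b) = 2*log(-1/(C1 + 4*b)) + 2*log(2)


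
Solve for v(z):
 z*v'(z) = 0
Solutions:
 v(z) = C1


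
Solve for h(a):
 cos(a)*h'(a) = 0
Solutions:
 h(a) = C1


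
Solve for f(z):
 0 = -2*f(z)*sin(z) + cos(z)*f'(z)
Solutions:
 f(z) = C1/cos(z)^2


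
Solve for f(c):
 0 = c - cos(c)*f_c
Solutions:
 f(c) = C1 + Integral(c/cos(c), c)


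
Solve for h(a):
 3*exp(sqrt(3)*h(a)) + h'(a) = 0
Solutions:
 h(a) = sqrt(3)*(2*log(1/(C1 + 3*a)) - log(3))/6


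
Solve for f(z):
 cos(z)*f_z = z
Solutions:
 f(z) = C1 + Integral(z/cos(z), z)


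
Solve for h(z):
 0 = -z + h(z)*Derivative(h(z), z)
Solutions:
 h(z) = -sqrt(C1 + z^2)
 h(z) = sqrt(C1 + z^2)


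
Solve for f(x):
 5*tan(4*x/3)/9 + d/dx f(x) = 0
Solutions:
 f(x) = C1 + 5*log(cos(4*x/3))/12


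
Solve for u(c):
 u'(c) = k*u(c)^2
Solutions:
 u(c) = -1/(C1 + c*k)


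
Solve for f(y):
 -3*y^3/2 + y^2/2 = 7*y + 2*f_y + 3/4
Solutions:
 f(y) = C1 - 3*y^4/16 + y^3/12 - 7*y^2/4 - 3*y/8


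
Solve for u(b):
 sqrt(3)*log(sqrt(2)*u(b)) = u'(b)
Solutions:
 -2*sqrt(3)*Integral(1/(2*log(_y) + log(2)), (_y, u(b)))/3 = C1 - b


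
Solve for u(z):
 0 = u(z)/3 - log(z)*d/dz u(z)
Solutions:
 u(z) = C1*exp(li(z)/3)


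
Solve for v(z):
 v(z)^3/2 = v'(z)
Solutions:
 v(z) = -sqrt(-1/(C1 + z))
 v(z) = sqrt(-1/(C1 + z))


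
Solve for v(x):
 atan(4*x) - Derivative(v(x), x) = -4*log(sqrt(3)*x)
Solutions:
 v(x) = C1 + 4*x*log(x) + x*atan(4*x) - 4*x + 2*x*log(3) - log(16*x^2 + 1)/8


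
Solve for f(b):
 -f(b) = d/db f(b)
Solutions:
 f(b) = C1*exp(-b)


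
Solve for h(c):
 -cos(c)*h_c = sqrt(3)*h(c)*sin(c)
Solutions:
 h(c) = C1*cos(c)^(sqrt(3))


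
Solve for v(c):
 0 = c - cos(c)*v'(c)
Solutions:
 v(c) = C1 + Integral(c/cos(c), c)


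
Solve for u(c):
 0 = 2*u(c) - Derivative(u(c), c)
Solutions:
 u(c) = C1*exp(2*c)


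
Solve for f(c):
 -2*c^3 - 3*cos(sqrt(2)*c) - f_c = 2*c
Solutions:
 f(c) = C1 - c^4/2 - c^2 - 3*sqrt(2)*sin(sqrt(2)*c)/2


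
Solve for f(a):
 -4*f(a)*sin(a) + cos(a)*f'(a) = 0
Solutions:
 f(a) = C1/cos(a)^4


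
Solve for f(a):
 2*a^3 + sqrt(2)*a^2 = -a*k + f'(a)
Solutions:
 f(a) = C1 + a^4/2 + sqrt(2)*a^3/3 + a^2*k/2


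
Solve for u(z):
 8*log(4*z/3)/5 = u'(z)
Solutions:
 u(z) = C1 + 8*z*log(z)/5 - 8*z*log(3)/5 - 8*z/5 + 16*z*log(2)/5


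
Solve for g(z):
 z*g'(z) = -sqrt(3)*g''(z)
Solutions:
 g(z) = C1 + C2*erf(sqrt(2)*3^(3/4)*z/6)


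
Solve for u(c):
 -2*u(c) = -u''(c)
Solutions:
 u(c) = C1*exp(-sqrt(2)*c) + C2*exp(sqrt(2)*c)


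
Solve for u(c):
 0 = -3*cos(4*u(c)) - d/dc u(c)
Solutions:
 u(c) = -asin((C1 + exp(24*c))/(C1 - exp(24*c)))/4 + pi/4
 u(c) = asin((C1 + exp(24*c))/(C1 - exp(24*c)))/4


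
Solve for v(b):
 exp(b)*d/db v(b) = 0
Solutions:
 v(b) = C1


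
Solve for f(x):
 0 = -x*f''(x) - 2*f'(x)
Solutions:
 f(x) = C1 + C2/x


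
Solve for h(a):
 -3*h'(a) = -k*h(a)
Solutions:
 h(a) = C1*exp(a*k/3)


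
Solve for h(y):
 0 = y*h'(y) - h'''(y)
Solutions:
 h(y) = C1 + Integral(C2*airyai(y) + C3*airybi(y), y)


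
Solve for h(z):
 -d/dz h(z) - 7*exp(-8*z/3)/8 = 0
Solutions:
 h(z) = C1 + 21*exp(-8*z/3)/64


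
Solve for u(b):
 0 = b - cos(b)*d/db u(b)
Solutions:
 u(b) = C1 + Integral(b/cos(b), b)


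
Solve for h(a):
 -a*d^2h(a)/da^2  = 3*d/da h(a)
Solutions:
 h(a) = C1 + C2/a^2


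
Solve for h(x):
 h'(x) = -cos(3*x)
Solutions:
 h(x) = C1 - sin(3*x)/3


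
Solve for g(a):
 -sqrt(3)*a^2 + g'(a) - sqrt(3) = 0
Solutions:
 g(a) = C1 + sqrt(3)*a^3/3 + sqrt(3)*a


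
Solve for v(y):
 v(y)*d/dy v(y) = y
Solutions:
 v(y) = -sqrt(C1 + y^2)
 v(y) = sqrt(C1 + y^2)


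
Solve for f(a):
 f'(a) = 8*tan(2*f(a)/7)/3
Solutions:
 f(a) = -7*asin(C1*exp(16*a/21))/2 + 7*pi/2
 f(a) = 7*asin(C1*exp(16*a/21))/2


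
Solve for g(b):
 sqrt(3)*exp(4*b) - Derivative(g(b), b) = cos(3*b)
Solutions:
 g(b) = C1 + sqrt(3)*exp(4*b)/4 - sin(3*b)/3


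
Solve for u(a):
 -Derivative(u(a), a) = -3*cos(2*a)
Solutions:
 u(a) = C1 + 3*sin(2*a)/2


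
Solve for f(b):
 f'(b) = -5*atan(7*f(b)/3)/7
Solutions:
 Integral(1/atan(7*_y/3), (_y, f(b))) = C1 - 5*b/7


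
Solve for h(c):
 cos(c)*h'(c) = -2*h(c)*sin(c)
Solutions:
 h(c) = C1*cos(c)^2


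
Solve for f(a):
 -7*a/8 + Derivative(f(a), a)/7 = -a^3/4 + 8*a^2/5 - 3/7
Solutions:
 f(a) = C1 - 7*a^4/16 + 56*a^3/15 + 49*a^2/16 - 3*a


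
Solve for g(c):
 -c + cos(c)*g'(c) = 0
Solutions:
 g(c) = C1 + Integral(c/cos(c), c)


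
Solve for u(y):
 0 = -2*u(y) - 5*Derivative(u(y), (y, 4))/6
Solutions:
 u(y) = (C1*sin(3^(1/4)*5^(3/4)*y/5) + C2*cos(3^(1/4)*5^(3/4)*y/5))*exp(-3^(1/4)*5^(3/4)*y/5) + (C3*sin(3^(1/4)*5^(3/4)*y/5) + C4*cos(3^(1/4)*5^(3/4)*y/5))*exp(3^(1/4)*5^(3/4)*y/5)


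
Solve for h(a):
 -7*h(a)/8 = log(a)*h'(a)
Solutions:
 h(a) = C1*exp(-7*li(a)/8)


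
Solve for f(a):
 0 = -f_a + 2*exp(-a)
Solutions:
 f(a) = C1 - 2*exp(-a)


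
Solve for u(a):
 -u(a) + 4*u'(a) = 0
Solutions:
 u(a) = C1*exp(a/4)


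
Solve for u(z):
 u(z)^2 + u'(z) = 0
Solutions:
 u(z) = 1/(C1 + z)


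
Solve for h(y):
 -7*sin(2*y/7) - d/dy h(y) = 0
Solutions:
 h(y) = C1 + 49*cos(2*y/7)/2


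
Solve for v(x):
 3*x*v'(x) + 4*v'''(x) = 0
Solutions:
 v(x) = C1 + Integral(C2*airyai(-6^(1/3)*x/2) + C3*airybi(-6^(1/3)*x/2), x)


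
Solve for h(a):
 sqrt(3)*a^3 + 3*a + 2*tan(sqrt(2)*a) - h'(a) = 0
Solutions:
 h(a) = C1 + sqrt(3)*a^4/4 + 3*a^2/2 - sqrt(2)*log(cos(sqrt(2)*a))


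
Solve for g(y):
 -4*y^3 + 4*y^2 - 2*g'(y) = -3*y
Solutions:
 g(y) = C1 - y^4/2 + 2*y^3/3 + 3*y^2/4


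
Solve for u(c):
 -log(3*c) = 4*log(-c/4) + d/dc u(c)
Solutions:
 u(c) = C1 - 5*c*log(c) + c*(-log(3) + 5 + 8*log(2) - 4*I*pi)


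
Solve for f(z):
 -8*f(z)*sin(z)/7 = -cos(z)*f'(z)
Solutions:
 f(z) = C1/cos(z)^(8/7)


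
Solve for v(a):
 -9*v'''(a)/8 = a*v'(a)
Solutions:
 v(a) = C1 + Integral(C2*airyai(-2*3^(1/3)*a/3) + C3*airybi(-2*3^(1/3)*a/3), a)


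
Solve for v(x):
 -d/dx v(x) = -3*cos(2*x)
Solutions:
 v(x) = C1 + 3*sin(2*x)/2


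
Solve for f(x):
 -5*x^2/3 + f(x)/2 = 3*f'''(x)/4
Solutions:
 f(x) = C3*exp(2^(1/3)*3^(2/3)*x/3) + 10*x^2/3 + (C1*sin(2^(1/3)*3^(1/6)*x/2) + C2*cos(2^(1/3)*3^(1/6)*x/2))*exp(-2^(1/3)*3^(2/3)*x/6)


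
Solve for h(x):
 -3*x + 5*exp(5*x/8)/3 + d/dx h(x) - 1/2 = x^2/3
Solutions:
 h(x) = C1 + x^3/9 + 3*x^2/2 + x/2 - 8*exp(5*x/8)/3


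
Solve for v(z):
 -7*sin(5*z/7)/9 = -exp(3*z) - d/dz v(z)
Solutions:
 v(z) = C1 - exp(3*z)/3 - 49*cos(5*z/7)/45


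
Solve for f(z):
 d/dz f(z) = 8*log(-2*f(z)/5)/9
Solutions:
 -9*Integral(1/(log(-_y) - log(5) + log(2)), (_y, f(z)))/8 = C1 - z


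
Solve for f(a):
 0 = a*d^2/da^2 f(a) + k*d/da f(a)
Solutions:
 f(a) = C1 + a^(1 - re(k))*(C2*sin(log(a)*Abs(im(k))) + C3*cos(log(a)*im(k)))


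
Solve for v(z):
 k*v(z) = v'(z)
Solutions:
 v(z) = C1*exp(k*z)


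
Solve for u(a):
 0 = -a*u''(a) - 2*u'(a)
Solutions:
 u(a) = C1 + C2/a


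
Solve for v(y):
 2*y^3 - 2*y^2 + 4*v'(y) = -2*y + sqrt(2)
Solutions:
 v(y) = C1 - y^4/8 + y^3/6 - y^2/4 + sqrt(2)*y/4


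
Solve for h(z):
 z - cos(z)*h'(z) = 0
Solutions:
 h(z) = C1 + Integral(z/cos(z), z)


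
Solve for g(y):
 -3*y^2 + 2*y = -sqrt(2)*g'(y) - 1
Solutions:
 g(y) = C1 + sqrt(2)*y^3/2 - sqrt(2)*y^2/2 - sqrt(2)*y/2


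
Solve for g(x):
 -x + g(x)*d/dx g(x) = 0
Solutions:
 g(x) = -sqrt(C1 + x^2)
 g(x) = sqrt(C1 + x^2)


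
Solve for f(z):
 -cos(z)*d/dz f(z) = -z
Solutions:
 f(z) = C1 + Integral(z/cos(z), z)


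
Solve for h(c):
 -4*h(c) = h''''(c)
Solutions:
 h(c) = (C1*sin(c) + C2*cos(c))*exp(-c) + (C3*sin(c) + C4*cos(c))*exp(c)


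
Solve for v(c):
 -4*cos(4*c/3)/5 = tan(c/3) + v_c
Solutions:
 v(c) = C1 + 3*log(cos(c/3)) - 3*sin(4*c/3)/5


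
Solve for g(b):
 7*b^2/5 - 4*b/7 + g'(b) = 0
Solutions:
 g(b) = C1 - 7*b^3/15 + 2*b^2/7


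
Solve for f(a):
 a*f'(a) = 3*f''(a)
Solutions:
 f(a) = C1 + C2*erfi(sqrt(6)*a/6)


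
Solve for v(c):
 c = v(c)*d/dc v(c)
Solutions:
 v(c) = -sqrt(C1 + c^2)
 v(c) = sqrt(C1 + c^2)


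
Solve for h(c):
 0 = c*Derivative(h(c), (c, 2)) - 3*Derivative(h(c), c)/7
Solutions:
 h(c) = C1 + C2*c^(10/7)


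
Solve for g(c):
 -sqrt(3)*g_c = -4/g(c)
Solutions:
 g(c) = -sqrt(C1 + 24*sqrt(3)*c)/3
 g(c) = sqrt(C1 + 24*sqrt(3)*c)/3


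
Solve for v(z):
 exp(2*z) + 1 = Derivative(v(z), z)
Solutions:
 v(z) = C1 + z + exp(2*z)/2


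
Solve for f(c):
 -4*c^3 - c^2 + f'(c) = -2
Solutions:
 f(c) = C1 + c^4 + c^3/3 - 2*c


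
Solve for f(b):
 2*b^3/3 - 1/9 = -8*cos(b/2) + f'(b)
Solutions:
 f(b) = C1 + b^4/6 - b/9 + 16*sin(b/2)


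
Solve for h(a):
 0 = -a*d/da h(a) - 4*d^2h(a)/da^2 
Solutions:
 h(a) = C1 + C2*erf(sqrt(2)*a/4)


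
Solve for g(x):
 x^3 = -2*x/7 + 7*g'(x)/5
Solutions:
 g(x) = C1 + 5*x^4/28 + 5*x^2/49


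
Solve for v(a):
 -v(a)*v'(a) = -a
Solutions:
 v(a) = -sqrt(C1 + a^2)
 v(a) = sqrt(C1 + a^2)


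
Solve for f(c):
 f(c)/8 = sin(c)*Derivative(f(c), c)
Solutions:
 f(c) = C1*(cos(c) - 1)^(1/16)/(cos(c) + 1)^(1/16)


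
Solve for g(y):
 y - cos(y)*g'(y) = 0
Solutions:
 g(y) = C1 + Integral(y/cos(y), y)


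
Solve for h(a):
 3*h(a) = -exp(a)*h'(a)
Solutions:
 h(a) = C1*exp(3*exp(-a))


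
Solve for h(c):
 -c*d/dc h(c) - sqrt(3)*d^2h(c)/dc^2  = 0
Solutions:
 h(c) = C1 + C2*erf(sqrt(2)*3^(3/4)*c/6)


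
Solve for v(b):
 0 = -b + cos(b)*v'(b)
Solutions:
 v(b) = C1 + Integral(b/cos(b), b)


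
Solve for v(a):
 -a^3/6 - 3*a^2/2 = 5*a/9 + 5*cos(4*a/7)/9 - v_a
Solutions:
 v(a) = C1 + a^4/24 + a^3/2 + 5*a^2/18 + 35*sin(4*a/7)/36


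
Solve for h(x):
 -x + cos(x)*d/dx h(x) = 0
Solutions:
 h(x) = C1 + Integral(x/cos(x), x)


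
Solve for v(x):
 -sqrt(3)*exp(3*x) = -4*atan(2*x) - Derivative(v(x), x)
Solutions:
 v(x) = C1 - 4*x*atan(2*x) + sqrt(3)*exp(3*x)/3 + log(4*x^2 + 1)


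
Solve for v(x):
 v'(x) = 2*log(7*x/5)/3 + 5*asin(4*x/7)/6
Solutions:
 v(x) = C1 + 2*x*log(x)/3 + 5*x*asin(4*x/7)/6 - 2*x*log(5)/3 - 2*x/3 + 2*x*log(7)/3 + 5*sqrt(49 - 16*x^2)/24


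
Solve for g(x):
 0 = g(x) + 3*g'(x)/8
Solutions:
 g(x) = C1*exp(-8*x/3)


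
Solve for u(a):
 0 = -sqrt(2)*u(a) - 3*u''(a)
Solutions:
 u(a) = C1*sin(2^(1/4)*sqrt(3)*a/3) + C2*cos(2^(1/4)*sqrt(3)*a/3)


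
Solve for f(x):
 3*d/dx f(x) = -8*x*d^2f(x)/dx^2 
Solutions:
 f(x) = C1 + C2*x^(5/8)


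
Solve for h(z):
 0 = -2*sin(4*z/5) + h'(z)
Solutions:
 h(z) = C1 - 5*cos(4*z/5)/2


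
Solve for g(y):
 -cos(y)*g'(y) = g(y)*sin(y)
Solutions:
 g(y) = C1*cos(y)


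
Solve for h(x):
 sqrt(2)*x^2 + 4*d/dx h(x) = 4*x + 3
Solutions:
 h(x) = C1 - sqrt(2)*x^3/12 + x^2/2 + 3*x/4


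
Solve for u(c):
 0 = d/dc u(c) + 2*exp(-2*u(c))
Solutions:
 u(c) = log(-sqrt(C1 - 4*c))
 u(c) = log(C1 - 4*c)/2


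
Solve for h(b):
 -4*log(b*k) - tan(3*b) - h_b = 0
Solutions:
 h(b) = C1 - 4*b*log(b*k) + 4*b + log(cos(3*b))/3


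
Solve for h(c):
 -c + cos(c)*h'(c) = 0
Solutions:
 h(c) = C1 + Integral(c/cos(c), c)


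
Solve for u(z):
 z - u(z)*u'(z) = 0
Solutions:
 u(z) = -sqrt(C1 + z^2)
 u(z) = sqrt(C1 + z^2)


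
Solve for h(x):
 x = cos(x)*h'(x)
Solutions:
 h(x) = C1 + Integral(x/cos(x), x)


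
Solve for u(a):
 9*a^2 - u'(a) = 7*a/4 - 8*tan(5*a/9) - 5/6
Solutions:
 u(a) = C1 + 3*a^3 - 7*a^2/8 + 5*a/6 - 72*log(cos(5*a/9))/5


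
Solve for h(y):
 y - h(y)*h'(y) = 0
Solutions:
 h(y) = -sqrt(C1 + y^2)
 h(y) = sqrt(C1 + y^2)


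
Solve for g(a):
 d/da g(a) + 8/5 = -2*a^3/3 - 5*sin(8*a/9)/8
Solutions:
 g(a) = C1 - a^4/6 - 8*a/5 + 45*cos(8*a/9)/64


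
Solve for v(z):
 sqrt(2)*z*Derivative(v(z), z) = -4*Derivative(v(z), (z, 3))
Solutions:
 v(z) = C1 + Integral(C2*airyai(-sqrt(2)*z/2) + C3*airybi(-sqrt(2)*z/2), z)


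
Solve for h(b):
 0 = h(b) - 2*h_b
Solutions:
 h(b) = C1*exp(b/2)


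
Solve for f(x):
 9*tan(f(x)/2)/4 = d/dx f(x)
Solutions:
 f(x) = -2*asin(C1*exp(9*x/8)) + 2*pi
 f(x) = 2*asin(C1*exp(9*x/8))


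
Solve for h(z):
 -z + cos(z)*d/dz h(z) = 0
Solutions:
 h(z) = C1 + Integral(z/cos(z), z)


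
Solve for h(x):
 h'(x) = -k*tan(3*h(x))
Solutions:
 h(x) = -asin(C1*exp(-3*k*x))/3 + pi/3
 h(x) = asin(C1*exp(-3*k*x))/3


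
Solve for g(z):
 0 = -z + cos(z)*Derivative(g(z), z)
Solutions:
 g(z) = C1 + Integral(z/cos(z), z)


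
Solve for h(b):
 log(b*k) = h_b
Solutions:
 h(b) = C1 + b*log(b*k) - b


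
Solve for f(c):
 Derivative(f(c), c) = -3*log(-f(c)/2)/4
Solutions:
 4*Integral(1/(log(-_y) - log(2)), (_y, f(c)))/3 = C1 - c


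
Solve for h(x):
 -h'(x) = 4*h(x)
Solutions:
 h(x) = C1*exp(-4*x)


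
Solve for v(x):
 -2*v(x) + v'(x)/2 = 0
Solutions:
 v(x) = C1*exp(4*x)


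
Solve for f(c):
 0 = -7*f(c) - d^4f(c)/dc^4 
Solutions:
 f(c) = (C1*sin(sqrt(2)*7^(1/4)*c/2) + C2*cos(sqrt(2)*7^(1/4)*c/2))*exp(-sqrt(2)*7^(1/4)*c/2) + (C3*sin(sqrt(2)*7^(1/4)*c/2) + C4*cos(sqrt(2)*7^(1/4)*c/2))*exp(sqrt(2)*7^(1/4)*c/2)


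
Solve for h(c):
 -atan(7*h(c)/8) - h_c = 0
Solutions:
 Integral(1/atan(7*_y/8), (_y, h(c))) = C1 - c


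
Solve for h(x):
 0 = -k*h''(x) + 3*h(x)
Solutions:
 h(x) = C1*exp(-sqrt(3)*x*sqrt(1/k)) + C2*exp(sqrt(3)*x*sqrt(1/k))


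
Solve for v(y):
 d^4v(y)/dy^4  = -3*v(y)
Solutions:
 v(y) = (C1*sin(sqrt(2)*3^(1/4)*y/2) + C2*cos(sqrt(2)*3^(1/4)*y/2))*exp(-sqrt(2)*3^(1/4)*y/2) + (C3*sin(sqrt(2)*3^(1/4)*y/2) + C4*cos(sqrt(2)*3^(1/4)*y/2))*exp(sqrt(2)*3^(1/4)*y/2)


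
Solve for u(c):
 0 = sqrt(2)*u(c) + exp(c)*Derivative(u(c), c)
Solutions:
 u(c) = C1*exp(sqrt(2)*exp(-c))


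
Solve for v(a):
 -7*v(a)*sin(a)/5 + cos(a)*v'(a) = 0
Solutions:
 v(a) = C1/cos(a)^(7/5)


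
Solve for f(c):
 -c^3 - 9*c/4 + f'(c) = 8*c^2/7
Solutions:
 f(c) = C1 + c^4/4 + 8*c^3/21 + 9*c^2/8


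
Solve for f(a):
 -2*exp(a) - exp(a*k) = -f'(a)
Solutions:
 f(a) = C1 + 2*exp(a) + exp(a*k)/k


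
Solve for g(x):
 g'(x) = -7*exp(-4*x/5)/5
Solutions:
 g(x) = C1 + 7*exp(-4*x/5)/4


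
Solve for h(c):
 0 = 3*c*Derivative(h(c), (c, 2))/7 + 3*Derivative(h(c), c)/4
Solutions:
 h(c) = C1 + C2/c^(3/4)


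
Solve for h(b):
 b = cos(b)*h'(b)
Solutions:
 h(b) = C1 + Integral(b/cos(b), b)


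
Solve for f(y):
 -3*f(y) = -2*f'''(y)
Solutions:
 f(y) = C3*exp(2^(2/3)*3^(1/3)*y/2) + (C1*sin(2^(2/3)*3^(5/6)*y/4) + C2*cos(2^(2/3)*3^(5/6)*y/4))*exp(-2^(2/3)*3^(1/3)*y/4)


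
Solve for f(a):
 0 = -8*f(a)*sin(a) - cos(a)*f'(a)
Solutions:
 f(a) = C1*cos(a)^8


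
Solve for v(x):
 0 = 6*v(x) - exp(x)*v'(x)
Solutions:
 v(x) = C1*exp(-6*exp(-x))


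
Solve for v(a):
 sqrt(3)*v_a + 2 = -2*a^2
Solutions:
 v(a) = C1 - 2*sqrt(3)*a^3/9 - 2*sqrt(3)*a/3


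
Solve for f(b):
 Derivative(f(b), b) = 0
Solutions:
 f(b) = C1


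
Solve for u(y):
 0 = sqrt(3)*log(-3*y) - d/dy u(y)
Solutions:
 u(y) = C1 + sqrt(3)*y*log(-y) + sqrt(3)*y*(-1 + log(3))


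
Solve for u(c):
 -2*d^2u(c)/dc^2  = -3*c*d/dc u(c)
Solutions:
 u(c) = C1 + C2*erfi(sqrt(3)*c/2)


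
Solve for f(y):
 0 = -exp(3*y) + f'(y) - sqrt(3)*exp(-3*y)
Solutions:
 f(y) = C1 + exp(3*y)/3 - sqrt(3)*exp(-3*y)/3


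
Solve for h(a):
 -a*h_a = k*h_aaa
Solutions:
 h(a) = C1 + Integral(C2*airyai(a*(-1/k)^(1/3)) + C3*airybi(a*(-1/k)^(1/3)), a)


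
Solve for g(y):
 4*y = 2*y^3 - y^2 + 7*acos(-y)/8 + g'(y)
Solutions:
 g(y) = C1 - y^4/2 + y^3/3 + 2*y^2 - 7*y*acos(-y)/8 - 7*sqrt(1 - y^2)/8


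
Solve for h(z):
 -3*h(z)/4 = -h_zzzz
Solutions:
 h(z) = C1*exp(-sqrt(2)*3^(1/4)*z/2) + C2*exp(sqrt(2)*3^(1/4)*z/2) + C3*sin(sqrt(2)*3^(1/4)*z/2) + C4*cos(sqrt(2)*3^(1/4)*z/2)


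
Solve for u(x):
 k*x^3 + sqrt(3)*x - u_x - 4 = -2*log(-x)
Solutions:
 u(x) = C1 + k*x^4/4 + sqrt(3)*x^2/2 + 2*x*log(-x) - 6*x


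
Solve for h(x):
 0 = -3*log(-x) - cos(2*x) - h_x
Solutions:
 h(x) = C1 - 3*x*log(-x) + 3*x - sin(2*x)/2


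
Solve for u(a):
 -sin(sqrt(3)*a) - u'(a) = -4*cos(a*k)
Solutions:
 u(a) = C1 + sqrt(3)*cos(sqrt(3)*a)/3 + 4*sin(a*k)/k


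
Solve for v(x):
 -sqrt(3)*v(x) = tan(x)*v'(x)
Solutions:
 v(x) = C1/sin(x)^(sqrt(3))


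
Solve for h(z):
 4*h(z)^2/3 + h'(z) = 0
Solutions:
 h(z) = 3/(C1 + 4*z)


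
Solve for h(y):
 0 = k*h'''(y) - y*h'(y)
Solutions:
 h(y) = C1 + Integral(C2*airyai(y*(1/k)^(1/3)) + C3*airybi(y*(1/k)^(1/3)), y)


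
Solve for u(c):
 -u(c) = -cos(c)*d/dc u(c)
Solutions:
 u(c) = C1*sqrt(sin(c) + 1)/sqrt(sin(c) - 1)


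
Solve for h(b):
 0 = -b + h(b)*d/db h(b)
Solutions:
 h(b) = -sqrt(C1 + b^2)
 h(b) = sqrt(C1 + b^2)


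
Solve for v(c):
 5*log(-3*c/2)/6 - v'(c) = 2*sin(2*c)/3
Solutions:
 v(c) = C1 + 5*c*log(-c)/6 - 5*c/6 - 5*c*log(2)/6 + 5*c*log(3)/6 + cos(2*c)/3


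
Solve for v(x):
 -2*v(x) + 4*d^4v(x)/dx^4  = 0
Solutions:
 v(x) = C1*exp(-2^(3/4)*x/2) + C2*exp(2^(3/4)*x/2) + C3*sin(2^(3/4)*x/2) + C4*cos(2^(3/4)*x/2)


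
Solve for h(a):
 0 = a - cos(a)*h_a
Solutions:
 h(a) = C1 + Integral(a/cos(a), a)


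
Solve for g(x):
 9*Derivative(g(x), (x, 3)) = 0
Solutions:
 g(x) = C1 + C2*x + C3*x^2


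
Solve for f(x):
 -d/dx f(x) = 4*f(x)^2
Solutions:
 f(x) = 1/(C1 + 4*x)


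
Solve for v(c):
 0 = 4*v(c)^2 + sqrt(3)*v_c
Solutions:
 v(c) = 3/(C1 + 4*sqrt(3)*c)


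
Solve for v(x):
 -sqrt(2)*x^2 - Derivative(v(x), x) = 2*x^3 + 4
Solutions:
 v(x) = C1 - x^4/2 - sqrt(2)*x^3/3 - 4*x


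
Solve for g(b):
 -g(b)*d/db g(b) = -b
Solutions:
 g(b) = -sqrt(C1 + b^2)
 g(b) = sqrt(C1 + b^2)


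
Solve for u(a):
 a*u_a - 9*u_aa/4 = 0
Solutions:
 u(a) = C1 + C2*erfi(sqrt(2)*a/3)


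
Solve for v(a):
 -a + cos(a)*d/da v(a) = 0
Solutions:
 v(a) = C1 + Integral(a/cos(a), a)


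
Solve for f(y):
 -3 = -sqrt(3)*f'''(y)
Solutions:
 f(y) = C1 + C2*y + C3*y^2 + sqrt(3)*y^3/6


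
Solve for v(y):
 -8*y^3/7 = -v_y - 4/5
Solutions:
 v(y) = C1 + 2*y^4/7 - 4*y/5


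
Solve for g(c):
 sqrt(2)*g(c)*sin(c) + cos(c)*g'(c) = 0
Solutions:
 g(c) = C1*cos(c)^(sqrt(2))


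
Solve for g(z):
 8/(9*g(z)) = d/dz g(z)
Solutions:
 g(z) = -sqrt(C1 + 16*z)/3
 g(z) = sqrt(C1 + 16*z)/3


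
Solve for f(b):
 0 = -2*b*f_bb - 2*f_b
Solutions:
 f(b) = C1 + C2*log(b)


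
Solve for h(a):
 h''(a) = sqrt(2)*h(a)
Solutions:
 h(a) = C1*exp(-2^(1/4)*a) + C2*exp(2^(1/4)*a)


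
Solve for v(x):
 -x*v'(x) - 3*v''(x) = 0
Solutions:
 v(x) = C1 + C2*erf(sqrt(6)*x/6)


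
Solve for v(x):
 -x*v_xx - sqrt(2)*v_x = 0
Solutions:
 v(x) = C1 + C2*x^(1 - sqrt(2))


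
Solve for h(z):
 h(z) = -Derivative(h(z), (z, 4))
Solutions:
 h(z) = (C1*sin(sqrt(2)*z/2) + C2*cos(sqrt(2)*z/2))*exp(-sqrt(2)*z/2) + (C3*sin(sqrt(2)*z/2) + C4*cos(sqrt(2)*z/2))*exp(sqrt(2)*z/2)


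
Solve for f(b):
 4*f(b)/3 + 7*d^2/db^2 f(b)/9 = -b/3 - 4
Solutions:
 f(b) = C1*sin(2*sqrt(21)*b/7) + C2*cos(2*sqrt(21)*b/7) - b/4 - 3


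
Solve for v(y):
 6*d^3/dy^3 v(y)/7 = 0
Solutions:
 v(y) = C1 + C2*y + C3*y^2


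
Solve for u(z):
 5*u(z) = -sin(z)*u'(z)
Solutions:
 u(z) = C1*sqrt(cos(z) + 1)*(cos(z)^2 + 2*cos(z) + 1)/(sqrt(cos(z) - 1)*(cos(z)^2 - 2*cos(z) + 1))


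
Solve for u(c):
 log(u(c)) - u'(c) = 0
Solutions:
 li(u(c)) = C1 + c


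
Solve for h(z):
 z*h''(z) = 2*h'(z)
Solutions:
 h(z) = C1 + C2*z^3


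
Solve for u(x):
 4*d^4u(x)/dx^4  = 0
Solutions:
 u(x) = C1 + C2*x + C3*x^2 + C4*x^3


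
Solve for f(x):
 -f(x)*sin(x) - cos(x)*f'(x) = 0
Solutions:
 f(x) = C1*cos(x)


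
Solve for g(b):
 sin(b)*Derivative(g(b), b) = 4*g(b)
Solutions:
 g(b) = C1*(cos(b)^2 - 2*cos(b) + 1)/(cos(b)^2 + 2*cos(b) + 1)


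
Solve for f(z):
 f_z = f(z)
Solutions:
 f(z) = C1*exp(z)


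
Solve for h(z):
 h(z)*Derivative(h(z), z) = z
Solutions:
 h(z) = -sqrt(C1 + z^2)
 h(z) = sqrt(C1 + z^2)


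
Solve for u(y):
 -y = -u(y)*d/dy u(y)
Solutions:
 u(y) = -sqrt(C1 + y^2)
 u(y) = sqrt(C1 + y^2)


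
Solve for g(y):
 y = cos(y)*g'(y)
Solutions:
 g(y) = C1 + Integral(y/cos(y), y)


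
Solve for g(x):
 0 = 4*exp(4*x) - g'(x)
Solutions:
 g(x) = C1 + exp(4*x)


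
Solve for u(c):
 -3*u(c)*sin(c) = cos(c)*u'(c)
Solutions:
 u(c) = C1*cos(c)^3


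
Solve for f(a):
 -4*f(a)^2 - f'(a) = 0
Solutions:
 f(a) = 1/(C1 + 4*a)


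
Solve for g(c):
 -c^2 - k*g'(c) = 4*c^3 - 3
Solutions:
 g(c) = C1 - c^4/k - c^3/(3*k) + 3*c/k


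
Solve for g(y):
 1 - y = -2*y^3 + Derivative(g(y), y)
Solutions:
 g(y) = C1 + y^4/2 - y^2/2 + y


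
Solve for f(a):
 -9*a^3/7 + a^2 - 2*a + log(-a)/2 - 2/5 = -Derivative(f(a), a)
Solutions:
 f(a) = C1 + 9*a^4/28 - a^3/3 + a^2 - a*log(-a)/2 + 9*a/10


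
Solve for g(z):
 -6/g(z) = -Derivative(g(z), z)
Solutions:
 g(z) = -sqrt(C1 + 12*z)
 g(z) = sqrt(C1 + 12*z)


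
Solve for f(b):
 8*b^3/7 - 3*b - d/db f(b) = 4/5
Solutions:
 f(b) = C1 + 2*b^4/7 - 3*b^2/2 - 4*b/5


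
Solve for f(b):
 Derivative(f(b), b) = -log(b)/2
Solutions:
 f(b) = C1 - b*log(b)/2 + b/2


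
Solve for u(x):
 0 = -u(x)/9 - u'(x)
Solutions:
 u(x) = C1*exp(-x/9)


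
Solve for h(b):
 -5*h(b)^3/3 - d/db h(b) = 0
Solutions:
 h(b) = -sqrt(6)*sqrt(-1/(C1 - 5*b))/2
 h(b) = sqrt(6)*sqrt(-1/(C1 - 5*b))/2


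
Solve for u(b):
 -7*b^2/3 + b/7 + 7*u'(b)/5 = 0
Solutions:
 u(b) = C1 + 5*b^3/9 - 5*b^2/98


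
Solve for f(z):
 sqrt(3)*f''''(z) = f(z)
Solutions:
 f(z) = C1*exp(-3^(7/8)*z/3) + C2*exp(3^(7/8)*z/3) + C3*sin(3^(7/8)*z/3) + C4*cos(3^(7/8)*z/3)


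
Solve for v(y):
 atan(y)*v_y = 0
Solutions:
 v(y) = C1


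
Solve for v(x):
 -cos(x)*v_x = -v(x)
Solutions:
 v(x) = C1*sqrt(sin(x) + 1)/sqrt(sin(x) - 1)


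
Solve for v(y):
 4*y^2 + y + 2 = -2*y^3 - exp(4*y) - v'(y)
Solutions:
 v(y) = C1 - y^4/2 - 4*y^3/3 - y^2/2 - 2*y - exp(4*y)/4


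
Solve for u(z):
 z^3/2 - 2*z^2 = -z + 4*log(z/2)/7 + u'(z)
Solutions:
 u(z) = C1 + z^4/8 - 2*z^3/3 + z^2/2 - 4*z*log(z)/7 + 4*z*log(2)/7 + 4*z/7


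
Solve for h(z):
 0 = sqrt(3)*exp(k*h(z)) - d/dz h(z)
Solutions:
 h(z) = Piecewise((log(-1/(C1*k + sqrt(3)*k*z))/k, Ne(k, 0)), (nan, True))
 h(z) = Piecewise((C1 + sqrt(3)*z, Eq(k, 0)), (nan, True))


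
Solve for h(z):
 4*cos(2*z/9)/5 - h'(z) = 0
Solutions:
 h(z) = C1 + 18*sin(2*z/9)/5


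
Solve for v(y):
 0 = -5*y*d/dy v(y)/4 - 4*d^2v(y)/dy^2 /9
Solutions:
 v(y) = C1 + C2*erf(3*sqrt(10)*y/8)


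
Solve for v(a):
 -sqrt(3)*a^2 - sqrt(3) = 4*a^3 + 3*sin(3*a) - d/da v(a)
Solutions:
 v(a) = C1 + a^4 + sqrt(3)*a^3/3 + sqrt(3)*a - cos(3*a)


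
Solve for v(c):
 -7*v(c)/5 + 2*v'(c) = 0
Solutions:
 v(c) = C1*exp(7*c/10)


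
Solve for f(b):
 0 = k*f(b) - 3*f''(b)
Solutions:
 f(b) = C1*exp(-sqrt(3)*b*sqrt(k)/3) + C2*exp(sqrt(3)*b*sqrt(k)/3)


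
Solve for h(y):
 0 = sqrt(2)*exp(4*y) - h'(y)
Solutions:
 h(y) = C1 + sqrt(2)*exp(4*y)/4


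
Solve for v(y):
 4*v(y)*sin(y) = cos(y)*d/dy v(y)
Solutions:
 v(y) = C1/cos(y)^4


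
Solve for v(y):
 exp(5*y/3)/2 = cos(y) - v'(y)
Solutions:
 v(y) = C1 - 3*exp(5*y/3)/10 + sin(y)


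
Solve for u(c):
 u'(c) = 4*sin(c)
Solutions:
 u(c) = C1 - 4*cos(c)


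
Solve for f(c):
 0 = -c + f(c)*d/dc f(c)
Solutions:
 f(c) = -sqrt(C1 + c^2)
 f(c) = sqrt(C1 + c^2)


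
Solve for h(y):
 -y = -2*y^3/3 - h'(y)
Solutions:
 h(y) = C1 - y^4/6 + y^2/2


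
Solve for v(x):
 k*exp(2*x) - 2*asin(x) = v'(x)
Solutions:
 v(x) = C1 + k*exp(2*x)/2 - 2*x*asin(x) - 2*sqrt(1 - x^2)


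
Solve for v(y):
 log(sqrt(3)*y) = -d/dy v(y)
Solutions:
 v(y) = C1 - y*log(y) - y*log(3)/2 + y


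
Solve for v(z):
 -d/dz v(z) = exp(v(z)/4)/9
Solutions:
 v(z) = 4*log(1/(C1 + z)) + 8*log(6)


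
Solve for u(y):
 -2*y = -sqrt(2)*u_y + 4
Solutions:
 u(y) = C1 + sqrt(2)*y^2/2 + 2*sqrt(2)*y


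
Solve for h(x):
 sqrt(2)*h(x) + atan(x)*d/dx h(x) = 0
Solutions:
 h(x) = C1*exp(-sqrt(2)*Integral(1/atan(x), x))


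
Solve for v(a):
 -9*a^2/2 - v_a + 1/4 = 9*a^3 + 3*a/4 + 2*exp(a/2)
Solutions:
 v(a) = C1 - 9*a^4/4 - 3*a^3/2 - 3*a^2/8 + a/4 - 4*exp(a/2)


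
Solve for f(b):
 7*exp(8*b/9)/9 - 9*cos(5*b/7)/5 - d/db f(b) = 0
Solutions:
 f(b) = C1 + 7*exp(8*b/9)/8 - 63*sin(5*b/7)/25


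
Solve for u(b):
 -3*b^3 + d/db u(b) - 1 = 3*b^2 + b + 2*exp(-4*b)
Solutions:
 u(b) = C1 + 3*b^4/4 + b^3 + b^2/2 + b - exp(-4*b)/2


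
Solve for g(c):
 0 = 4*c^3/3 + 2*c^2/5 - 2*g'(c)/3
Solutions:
 g(c) = C1 + c^4/2 + c^3/5


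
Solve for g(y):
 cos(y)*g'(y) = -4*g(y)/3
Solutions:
 g(y) = C1*(sin(y) - 1)^(2/3)/(sin(y) + 1)^(2/3)


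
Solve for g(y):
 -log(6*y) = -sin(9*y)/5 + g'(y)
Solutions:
 g(y) = C1 - y*log(y) - y*log(6) + y - cos(9*y)/45


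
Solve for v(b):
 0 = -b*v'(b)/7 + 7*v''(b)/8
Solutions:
 v(b) = C1 + C2*erfi(2*b/7)


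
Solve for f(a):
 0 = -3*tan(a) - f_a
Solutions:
 f(a) = C1 + 3*log(cos(a))


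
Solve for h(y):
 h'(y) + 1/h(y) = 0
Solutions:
 h(y) = -sqrt(C1 - 2*y)
 h(y) = sqrt(C1 - 2*y)


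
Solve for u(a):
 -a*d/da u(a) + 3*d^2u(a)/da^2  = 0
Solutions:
 u(a) = C1 + C2*erfi(sqrt(6)*a/6)


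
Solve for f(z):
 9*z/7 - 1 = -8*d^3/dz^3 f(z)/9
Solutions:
 f(z) = C1 + C2*z + C3*z^2 - 27*z^4/448 + 3*z^3/16


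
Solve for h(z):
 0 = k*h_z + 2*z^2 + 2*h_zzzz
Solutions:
 h(z) = C1 + C2*exp(2^(2/3)*z*(-k)^(1/3)/2) + C3*exp(2^(2/3)*z*(-k)^(1/3)*(-1 + sqrt(3)*I)/4) + C4*exp(-2^(2/3)*z*(-k)^(1/3)*(1 + sqrt(3)*I)/4) - 2*z^3/(3*k)


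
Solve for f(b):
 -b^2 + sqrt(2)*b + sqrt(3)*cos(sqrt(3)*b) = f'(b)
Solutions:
 f(b) = C1 - b^3/3 + sqrt(2)*b^2/2 + sin(sqrt(3)*b)


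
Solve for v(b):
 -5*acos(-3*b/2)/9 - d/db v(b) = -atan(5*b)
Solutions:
 v(b) = C1 - 5*b*acos(-3*b/2)/9 + b*atan(5*b) - 5*sqrt(4 - 9*b^2)/27 - log(25*b^2 + 1)/10


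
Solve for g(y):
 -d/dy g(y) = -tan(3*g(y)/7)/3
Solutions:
 g(y) = -7*asin(C1*exp(y/7))/3 + 7*pi/3
 g(y) = 7*asin(C1*exp(y/7))/3


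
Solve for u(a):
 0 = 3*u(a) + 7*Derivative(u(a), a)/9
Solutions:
 u(a) = C1*exp(-27*a/7)


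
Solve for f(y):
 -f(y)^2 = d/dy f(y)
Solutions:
 f(y) = 1/(C1 + y)


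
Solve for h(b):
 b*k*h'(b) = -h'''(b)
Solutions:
 h(b) = C1 + Integral(C2*airyai(b*(-k)^(1/3)) + C3*airybi(b*(-k)^(1/3)), b)


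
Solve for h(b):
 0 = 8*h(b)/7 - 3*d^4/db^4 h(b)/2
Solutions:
 h(b) = C1*exp(-2*21^(3/4)*b/21) + C2*exp(2*21^(3/4)*b/21) + C3*sin(2*21^(3/4)*b/21) + C4*cos(2*21^(3/4)*b/21)


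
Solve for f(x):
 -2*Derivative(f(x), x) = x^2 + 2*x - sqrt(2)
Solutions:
 f(x) = C1 - x^3/6 - x^2/2 + sqrt(2)*x/2


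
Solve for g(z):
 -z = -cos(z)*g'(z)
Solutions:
 g(z) = C1 + Integral(z/cos(z), z)


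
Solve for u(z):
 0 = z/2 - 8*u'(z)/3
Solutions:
 u(z) = C1 + 3*z^2/32


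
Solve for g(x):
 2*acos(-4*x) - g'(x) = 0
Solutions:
 g(x) = C1 + 2*x*acos(-4*x) + sqrt(1 - 16*x^2)/2


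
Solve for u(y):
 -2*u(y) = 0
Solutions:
 u(y) = 0


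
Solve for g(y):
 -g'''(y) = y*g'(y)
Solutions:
 g(y) = C1 + Integral(C2*airyai(-y) + C3*airybi(-y), y)


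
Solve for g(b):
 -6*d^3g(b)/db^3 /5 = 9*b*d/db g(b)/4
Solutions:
 g(b) = C1 + Integral(C2*airyai(-15^(1/3)*b/2) + C3*airybi(-15^(1/3)*b/2), b)


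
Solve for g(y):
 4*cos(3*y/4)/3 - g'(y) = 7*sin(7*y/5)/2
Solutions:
 g(y) = C1 + 16*sin(3*y/4)/9 + 5*cos(7*y/5)/2


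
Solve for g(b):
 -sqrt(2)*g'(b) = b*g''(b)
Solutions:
 g(b) = C1 + C2*b^(1 - sqrt(2))


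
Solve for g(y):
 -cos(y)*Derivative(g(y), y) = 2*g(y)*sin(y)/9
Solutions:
 g(y) = C1*cos(y)^(2/9)


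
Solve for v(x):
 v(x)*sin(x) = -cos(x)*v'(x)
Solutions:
 v(x) = C1*cos(x)


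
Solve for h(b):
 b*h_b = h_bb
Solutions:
 h(b) = C1 + C2*erfi(sqrt(2)*b/2)


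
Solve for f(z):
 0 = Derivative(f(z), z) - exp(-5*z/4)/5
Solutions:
 f(z) = C1 - 4*exp(-5*z/4)/25


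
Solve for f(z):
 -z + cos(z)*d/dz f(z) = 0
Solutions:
 f(z) = C1 + Integral(z/cos(z), z)


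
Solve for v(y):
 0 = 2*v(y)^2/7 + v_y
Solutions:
 v(y) = 7/(C1 + 2*y)


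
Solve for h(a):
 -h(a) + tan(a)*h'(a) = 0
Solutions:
 h(a) = C1*sin(a)


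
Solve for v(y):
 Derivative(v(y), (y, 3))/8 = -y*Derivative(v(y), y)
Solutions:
 v(y) = C1 + Integral(C2*airyai(-2*y) + C3*airybi(-2*y), y)


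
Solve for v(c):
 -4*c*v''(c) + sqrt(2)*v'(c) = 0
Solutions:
 v(c) = C1 + C2*c^(sqrt(2)/4 + 1)


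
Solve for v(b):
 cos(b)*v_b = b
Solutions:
 v(b) = C1 + Integral(b/cos(b), b)


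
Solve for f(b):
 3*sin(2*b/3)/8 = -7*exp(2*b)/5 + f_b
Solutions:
 f(b) = C1 + 7*exp(2*b)/10 - 9*cos(2*b/3)/16


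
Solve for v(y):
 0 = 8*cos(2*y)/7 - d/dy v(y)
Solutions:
 v(y) = C1 + 4*sin(2*y)/7


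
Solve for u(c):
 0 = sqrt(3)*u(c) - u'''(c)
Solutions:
 u(c) = C3*exp(3^(1/6)*c) + (C1*sin(3^(2/3)*c/2) + C2*cos(3^(2/3)*c/2))*exp(-3^(1/6)*c/2)


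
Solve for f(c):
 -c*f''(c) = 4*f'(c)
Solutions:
 f(c) = C1 + C2/c^3


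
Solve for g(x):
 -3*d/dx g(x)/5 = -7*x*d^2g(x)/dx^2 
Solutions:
 g(x) = C1 + C2*x^(38/35)


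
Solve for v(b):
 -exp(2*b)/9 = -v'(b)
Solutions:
 v(b) = C1 + exp(2*b)/18


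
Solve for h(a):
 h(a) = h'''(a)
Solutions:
 h(a) = C3*exp(a) + (C1*sin(sqrt(3)*a/2) + C2*cos(sqrt(3)*a/2))*exp(-a/2)


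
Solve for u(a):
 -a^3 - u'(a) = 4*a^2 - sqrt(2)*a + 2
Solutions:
 u(a) = C1 - a^4/4 - 4*a^3/3 + sqrt(2)*a^2/2 - 2*a


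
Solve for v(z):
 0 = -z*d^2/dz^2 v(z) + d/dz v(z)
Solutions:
 v(z) = C1 + C2*z^2


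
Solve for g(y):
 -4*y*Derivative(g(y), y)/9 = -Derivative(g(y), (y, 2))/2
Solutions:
 g(y) = C1 + C2*erfi(2*y/3)


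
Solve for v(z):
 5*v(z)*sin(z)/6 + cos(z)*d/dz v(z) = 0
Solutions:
 v(z) = C1*cos(z)^(5/6)


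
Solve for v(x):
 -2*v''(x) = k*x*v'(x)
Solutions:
 v(x) = Piecewise((-sqrt(pi)*C1*erf(sqrt(k)*x/2)/sqrt(k) - C2, (k > 0) | (k < 0)), (-C1*x - C2, True))


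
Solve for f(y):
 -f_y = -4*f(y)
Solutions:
 f(y) = C1*exp(4*y)


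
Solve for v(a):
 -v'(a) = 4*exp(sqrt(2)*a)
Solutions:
 v(a) = C1 - 2*sqrt(2)*exp(sqrt(2)*a)


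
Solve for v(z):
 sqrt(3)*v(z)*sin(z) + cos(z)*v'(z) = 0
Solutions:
 v(z) = C1*cos(z)^(sqrt(3))


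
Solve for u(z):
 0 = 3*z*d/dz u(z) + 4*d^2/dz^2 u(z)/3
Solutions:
 u(z) = C1 + C2*erf(3*sqrt(2)*z/4)


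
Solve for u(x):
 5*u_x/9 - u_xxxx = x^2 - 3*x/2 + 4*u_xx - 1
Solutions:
 u(x) = C1 + C2*exp(-x*(-8*18^(1/3)/(5 + sqrt(793))^(1/3) + 12^(1/3)*(5 + sqrt(793))^(1/3))/12)*sin(2^(1/3)*3^(1/6)*x*(2/(5 + sqrt(793))^(1/3) + 2^(1/3)*3^(2/3)*(5 + sqrt(793))^(1/3)/12)) + C3*exp(-x*(-8*18^(1/3)/(5 + sqrt(793))^(1/3) + 12^(1/3)*(5 + sqrt(793))^(1/3))/12)*cos(2^(1/3)*3^(1/6)*x*(2/(5 + sqrt(793))^(1/3) + 2^(1/3)*3^(2/3)*(5 + sqrt(793))^(1/3)/12)) + C4*exp(x*(-8*18^(1/3)/(5 + sqrt(793))^(1/3) + 12^(1/3)*(5 + sqrt(793))^(1/3))/6) + 3*x^3/5 + 1161*x^2/100 + 20673*x/125


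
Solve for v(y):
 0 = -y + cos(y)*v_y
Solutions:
 v(y) = C1 + Integral(y/cos(y), y)


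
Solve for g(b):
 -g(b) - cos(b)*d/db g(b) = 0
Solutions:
 g(b) = C1*sqrt(sin(b) - 1)/sqrt(sin(b) + 1)


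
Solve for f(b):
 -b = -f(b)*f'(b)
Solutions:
 f(b) = -sqrt(C1 + b^2)
 f(b) = sqrt(C1 + b^2)


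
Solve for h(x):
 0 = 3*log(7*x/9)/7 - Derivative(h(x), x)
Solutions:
 h(x) = C1 + 3*x*log(x)/7 - 6*x*log(3)/7 - 3*x/7 + 3*x*log(7)/7


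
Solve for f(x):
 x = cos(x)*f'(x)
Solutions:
 f(x) = C1 + Integral(x/cos(x), x)


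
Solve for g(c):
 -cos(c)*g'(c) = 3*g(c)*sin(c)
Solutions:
 g(c) = C1*cos(c)^3


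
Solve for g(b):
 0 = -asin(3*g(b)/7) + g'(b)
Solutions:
 Integral(1/asin(3*_y/7), (_y, g(b))) = C1 + b


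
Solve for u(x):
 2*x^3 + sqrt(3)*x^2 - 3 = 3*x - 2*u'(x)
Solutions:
 u(x) = C1 - x^4/4 - sqrt(3)*x^3/6 + 3*x^2/4 + 3*x/2


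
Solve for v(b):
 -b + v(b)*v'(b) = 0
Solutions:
 v(b) = -sqrt(C1 + b^2)
 v(b) = sqrt(C1 + b^2)


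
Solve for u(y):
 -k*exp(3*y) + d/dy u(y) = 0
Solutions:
 u(y) = C1 + k*exp(3*y)/3


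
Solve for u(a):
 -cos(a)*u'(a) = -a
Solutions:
 u(a) = C1 + Integral(a/cos(a), a)


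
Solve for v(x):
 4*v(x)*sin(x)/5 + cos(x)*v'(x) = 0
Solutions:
 v(x) = C1*cos(x)^(4/5)


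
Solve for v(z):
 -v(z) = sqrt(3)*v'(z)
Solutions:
 v(z) = C1*exp(-sqrt(3)*z/3)


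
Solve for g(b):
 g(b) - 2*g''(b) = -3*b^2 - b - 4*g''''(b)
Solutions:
 g(b) = -3*b^2 - b + (C1*sin(sqrt(2)*b/4) + C2*cos(sqrt(2)*b/4))*exp(-sqrt(6)*b/4) + (C3*sin(sqrt(2)*b/4) + C4*cos(sqrt(2)*b/4))*exp(sqrt(6)*b/4) - 12


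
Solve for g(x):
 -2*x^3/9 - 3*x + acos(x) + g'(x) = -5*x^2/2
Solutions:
 g(x) = C1 + x^4/18 - 5*x^3/6 + 3*x^2/2 - x*acos(x) + sqrt(1 - x^2)


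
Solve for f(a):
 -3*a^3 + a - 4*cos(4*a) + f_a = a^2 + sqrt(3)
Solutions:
 f(a) = C1 + 3*a^4/4 + a^3/3 - a^2/2 + sqrt(3)*a + sin(4*a)


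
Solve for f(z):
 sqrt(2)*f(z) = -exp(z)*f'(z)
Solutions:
 f(z) = C1*exp(sqrt(2)*exp(-z))


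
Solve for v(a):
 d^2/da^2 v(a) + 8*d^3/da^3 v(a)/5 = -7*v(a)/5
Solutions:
 v(a) = C1*exp(a*(-10 + 25/(24*sqrt(66129) + 6173)^(1/3) + (24*sqrt(66129) + 6173)^(1/3))/48)*sin(sqrt(3)*a*(-(24*sqrt(66129) + 6173)^(1/3) + 25/(24*sqrt(66129) + 6173)^(1/3))/48) + C2*exp(a*(-10 + 25/(24*sqrt(66129) + 6173)^(1/3) + (24*sqrt(66129) + 6173)^(1/3))/48)*cos(sqrt(3)*a*(-(24*sqrt(66129) + 6173)^(1/3) + 25/(24*sqrt(66129) + 6173)^(1/3))/48) + C3*exp(-a*(25/(24*sqrt(66129) + 6173)^(1/3) + 5 + (24*sqrt(66129) + 6173)^(1/3))/24)


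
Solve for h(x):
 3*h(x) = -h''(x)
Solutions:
 h(x) = C1*sin(sqrt(3)*x) + C2*cos(sqrt(3)*x)


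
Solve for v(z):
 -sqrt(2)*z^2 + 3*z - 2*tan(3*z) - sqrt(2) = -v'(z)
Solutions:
 v(z) = C1 + sqrt(2)*z^3/3 - 3*z^2/2 + sqrt(2)*z - 2*log(cos(3*z))/3


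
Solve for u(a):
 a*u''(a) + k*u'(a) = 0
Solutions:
 u(a) = C1 + a^(1 - re(k))*(C2*sin(log(a)*Abs(im(k))) + C3*cos(log(a)*im(k)))


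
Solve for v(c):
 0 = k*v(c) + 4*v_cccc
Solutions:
 v(c) = C1*exp(-sqrt(2)*c*(-k)^(1/4)/2) + C2*exp(sqrt(2)*c*(-k)^(1/4)/2) + C3*exp(-sqrt(2)*I*c*(-k)^(1/4)/2) + C4*exp(sqrt(2)*I*c*(-k)^(1/4)/2)


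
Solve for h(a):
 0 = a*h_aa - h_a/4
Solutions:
 h(a) = C1 + C2*a^(5/4)


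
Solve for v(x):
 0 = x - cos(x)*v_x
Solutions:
 v(x) = C1 + Integral(x/cos(x), x)


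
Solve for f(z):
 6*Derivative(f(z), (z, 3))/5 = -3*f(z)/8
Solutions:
 f(z) = C3*exp(-2^(2/3)*5^(1/3)*z/4) + (C1*sin(2^(2/3)*sqrt(3)*5^(1/3)*z/8) + C2*cos(2^(2/3)*sqrt(3)*5^(1/3)*z/8))*exp(2^(2/3)*5^(1/3)*z/8)


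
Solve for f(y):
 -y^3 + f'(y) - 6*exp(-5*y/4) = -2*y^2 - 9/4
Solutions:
 f(y) = C1 + y^4/4 - 2*y^3/3 - 9*y/4 - 24*exp(-5*y/4)/5


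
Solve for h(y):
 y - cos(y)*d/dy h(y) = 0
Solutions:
 h(y) = C1 + Integral(y/cos(y), y)


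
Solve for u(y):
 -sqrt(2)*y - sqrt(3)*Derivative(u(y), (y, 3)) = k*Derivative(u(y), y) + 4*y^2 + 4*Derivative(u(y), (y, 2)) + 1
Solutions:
 u(y) = C1 + C2*exp(sqrt(3)*y*(sqrt(-sqrt(3)*k + 4) - 2)/3) + C3*exp(-sqrt(3)*y*(sqrt(-sqrt(3)*k + 4) + 2)/3) - 4*y^3/(3*k) - sqrt(2)*y^2/(2*k) - y/k + 16*y^2/k^2 + 4*sqrt(2)*y/k^2 + 8*sqrt(3)*y/k^2 - 128*y/k^3


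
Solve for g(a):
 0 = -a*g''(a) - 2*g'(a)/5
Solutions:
 g(a) = C1 + C2*a^(3/5)


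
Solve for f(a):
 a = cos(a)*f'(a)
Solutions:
 f(a) = C1 + Integral(a/cos(a), a)


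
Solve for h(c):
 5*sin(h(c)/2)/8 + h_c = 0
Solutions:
 5*c/8 + log(cos(h(c)/2) - 1) - log(cos(h(c)/2) + 1) = C1


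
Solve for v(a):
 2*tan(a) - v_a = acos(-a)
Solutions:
 v(a) = C1 - a*acos(-a) - sqrt(1 - a^2) - 2*log(cos(a))


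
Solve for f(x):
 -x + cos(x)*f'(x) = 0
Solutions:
 f(x) = C1 + Integral(x/cos(x), x)


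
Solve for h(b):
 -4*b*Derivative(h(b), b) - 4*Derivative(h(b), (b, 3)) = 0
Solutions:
 h(b) = C1 + Integral(C2*airyai(-b) + C3*airybi(-b), b)


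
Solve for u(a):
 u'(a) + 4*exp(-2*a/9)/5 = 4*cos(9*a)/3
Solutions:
 u(a) = C1 + 4*sin(9*a)/27 + 18*exp(-2*a/9)/5


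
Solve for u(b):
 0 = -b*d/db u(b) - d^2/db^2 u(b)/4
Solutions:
 u(b) = C1 + C2*erf(sqrt(2)*b)


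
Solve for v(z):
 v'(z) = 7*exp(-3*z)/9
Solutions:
 v(z) = C1 - 7*exp(-3*z)/27


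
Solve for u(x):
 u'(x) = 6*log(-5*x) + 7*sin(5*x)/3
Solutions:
 u(x) = C1 + 6*x*log(-x) - 6*x + 6*x*log(5) - 7*cos(5*x)/15


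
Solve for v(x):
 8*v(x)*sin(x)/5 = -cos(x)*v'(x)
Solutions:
 v(x) = C1*cos(x)^(8/5)


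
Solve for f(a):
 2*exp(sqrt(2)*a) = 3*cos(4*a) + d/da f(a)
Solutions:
 f(a) = C1 + sqrt(2)*exp(sqrt(2)*a) - 3*sin(4*a)/4


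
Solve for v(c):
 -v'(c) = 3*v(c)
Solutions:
 v(c) = C1*exp(-3*c)


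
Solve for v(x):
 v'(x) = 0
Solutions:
 v(x) = C1


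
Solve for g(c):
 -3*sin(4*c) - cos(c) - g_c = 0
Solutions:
 g(c) = C1 - sin(c) + 3*cos(4*c)/4


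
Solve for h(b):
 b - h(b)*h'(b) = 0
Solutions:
 h(b) = -sqrt(C1 + b^2)
 h(b) = sqrt(C1 + b^2)


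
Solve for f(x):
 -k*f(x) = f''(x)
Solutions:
 f(x) = C1*exp(-x*sqrt(-k)) + C2*exp(x*sqrt(-k))


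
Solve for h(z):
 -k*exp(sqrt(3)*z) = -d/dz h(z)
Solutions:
 h(z) = C1 + sqrt(3)*k*exp(sqrt(3)*z)/3


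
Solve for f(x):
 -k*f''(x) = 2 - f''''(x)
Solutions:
 f(x) = C1 + C2*x + C3*exp(-sqrt(k)*x) + C4*exp(sqrt(k)*x) - x^2/k


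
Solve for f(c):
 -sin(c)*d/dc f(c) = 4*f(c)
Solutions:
 f(c) = C1*(cos(c)^2 + 2*cos(c) + 1)/(cos(c)^2 - 2*cos(c) + 1)


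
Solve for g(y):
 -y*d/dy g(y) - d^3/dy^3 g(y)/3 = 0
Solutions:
 g(y) = C1 + Integral(C2*airyai(-3^(1/3)*y) + C3*airybi(-3^(1/3)*y), y)


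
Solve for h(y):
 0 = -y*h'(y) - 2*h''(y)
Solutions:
 h(y) = C1 + C2*erf(y/2)


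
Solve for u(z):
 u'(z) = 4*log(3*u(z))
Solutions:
 -Integral(1/(log(_y) + log(3)), (_y, u(z)))/4 = C1 - z


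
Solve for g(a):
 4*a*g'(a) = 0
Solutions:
 g(a) = C1


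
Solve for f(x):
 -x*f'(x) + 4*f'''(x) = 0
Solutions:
 f(x) = C1 + Integral(C2*airyai(2^(1/3)*x/2) + C3*airybi(2^(1/3)*x/2), x)


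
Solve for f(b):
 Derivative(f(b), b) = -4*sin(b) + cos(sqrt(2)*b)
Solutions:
 f(b) = C1 + sqrt(2)*sin(sqrt(2)*b)/2 + 4*cos(b)


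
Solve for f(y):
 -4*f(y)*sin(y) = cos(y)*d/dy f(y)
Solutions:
 f(y) = C1*cos(y)^4


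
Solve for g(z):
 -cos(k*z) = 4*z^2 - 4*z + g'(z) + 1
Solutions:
 g(z) = C1 - 4*z^3/3 + 2*z^2 - z - sin(k*z)/k
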